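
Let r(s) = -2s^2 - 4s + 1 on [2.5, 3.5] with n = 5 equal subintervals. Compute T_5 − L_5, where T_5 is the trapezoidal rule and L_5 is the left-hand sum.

T_5 = -29.18.
L_5 = -27.58.
T_5 − L_5 = -1.6.

-1.6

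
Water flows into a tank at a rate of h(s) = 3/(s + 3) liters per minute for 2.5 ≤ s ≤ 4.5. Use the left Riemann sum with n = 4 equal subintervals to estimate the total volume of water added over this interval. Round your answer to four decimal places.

0.9678

Δs = (4.5 − 2.5)/4 = 0.5.
Left endpoints: 2.5, 3, 3.5, 4.
h(2.5) = 6/11, h(3) = 0.5, h(3.5) = 6/13, h(4) = 3/7.
Sum = Δs · [h(2.5) + h(3) + h(3.5) + h(4)].
Sum ≈ 0.9678.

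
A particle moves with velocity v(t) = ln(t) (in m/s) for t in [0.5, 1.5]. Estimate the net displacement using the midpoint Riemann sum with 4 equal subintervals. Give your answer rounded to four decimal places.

-0.0418

Δt = (1.5 − 0.5)/4 = 0.25.
Midpoints: 0.625, 0.875, 1.125, 1.375.
v(0.625) ≈ -0.4700, v(0.875) ≈ -0.1335, v(1.125) ≈ 0.1178, v(1.375) ≈ 0.3185.
Sum = Δt · [v(0.625) + v(0.875) + v(1.125) + v(1.375)].
Sum ≈ -0.0418.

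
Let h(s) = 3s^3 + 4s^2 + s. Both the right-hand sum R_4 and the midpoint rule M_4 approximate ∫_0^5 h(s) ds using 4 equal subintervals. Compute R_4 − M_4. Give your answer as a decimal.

R_4 = 982.421875.
M_4 = 630.6640625.
R_4 − M_4 = 351.7578125.

351.7578125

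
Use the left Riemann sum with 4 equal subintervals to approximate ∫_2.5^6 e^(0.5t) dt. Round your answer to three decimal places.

Δt = (6 − 2.5)/4 = 0.875.
Left endpoints: 2.5, 3.375, 4.25, 5.125.
f(2.5) ≈ 3.490, f(3.375) ≈ 5.406, f(4.25) ≈ 8.373, f(5.125) ≈ 12.968.
Sum = Δt · [f(2.5) + f(3.375) + f(4.25) + f(5.125)].
Sum ≈ 26.458.

26.458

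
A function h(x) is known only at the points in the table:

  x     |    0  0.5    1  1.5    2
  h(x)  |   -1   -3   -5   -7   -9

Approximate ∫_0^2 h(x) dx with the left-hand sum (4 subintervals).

Δx = 0.5.
Sum = 0.5·[(-1) + (-3) + (-5) + (-7)] = -8.

-8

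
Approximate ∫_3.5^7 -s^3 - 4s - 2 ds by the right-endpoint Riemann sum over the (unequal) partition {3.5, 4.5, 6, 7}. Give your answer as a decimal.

-847.125

Subinterval widths: 1, 1.5, 1.
Right endpoints: 4.5, 6, 7.
f(4.5) = -111.125, f(6) = -242, f(7) = -373.
Sum = Σ Δs_i · f(s_i).
Sum = -847.125.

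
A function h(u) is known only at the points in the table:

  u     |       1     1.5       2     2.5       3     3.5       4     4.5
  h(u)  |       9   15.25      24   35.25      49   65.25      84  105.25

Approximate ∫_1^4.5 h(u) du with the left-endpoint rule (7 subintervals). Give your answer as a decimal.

140.875

Δu = 0.5.
Sum = 0.5·[9 + 15.25 + 24 + 35.25 + 49 + 65.25 + 84] = 140.875.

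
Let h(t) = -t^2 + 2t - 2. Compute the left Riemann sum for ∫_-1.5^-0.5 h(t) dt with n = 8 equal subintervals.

-5.3359375

Δt = (-0.5 − (-1.5))/8 = 0.125.
Left endpoints: -1.5, -1.375, -1.25, -1.125, -1, -0.875, -0.75, -0.625.
h(-1.5) = -7.25, h(-1.375) = -6.640625, h(-1.25) = -6.0625, h(-1.125) = -5.515625, h(-1) = -5, h(-0.875) = -4.515625, h(-0.75) = -4.0625, h(-0.625) = -3.640625.
Sum = Δt · [h(-1.5) + h(-1.375) + h(-1.25) + ...].
Sum = -5.3359375.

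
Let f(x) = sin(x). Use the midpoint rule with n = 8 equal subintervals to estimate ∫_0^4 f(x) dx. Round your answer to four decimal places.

Δx = (4 − 0)/8 = 0.5.
Midpoints: 0.25, 0.75, 1.25, 1.75, 2.25, 2.75, 3.25, 3.75.
f(0.25) ≈ 0.2474, f(0.75) ≈ 0.6816, f(1.25) ≈ 0.9490, f(1.75) ≈ 0.9840, f(2.25) ≈ 0.7781, f(2.75) ≈ 0.3817, f(3.25) ≈ -0.1082, f(3.75) ≈ -0.5716.
Sum = Δx · [f(0.25) + f(0.75) + f(1.25) + ...].
Sum ≈ 1.6710.

1.6710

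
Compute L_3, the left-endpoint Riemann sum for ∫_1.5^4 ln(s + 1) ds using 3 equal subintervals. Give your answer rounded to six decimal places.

Δs = (4 − 1.5)/3 = 5/6.
Left endpoints: 1.5, 7/3, 19/6.
f(1.5) ≈ 0.916291, f(7/3) ≈ 1.203973, f(19/6) ≈ 1.427116.
Sum = Δs · [f(1.5) + f(7/3) + f(19/6)].
Sum ≈ 2.956150.

2.956150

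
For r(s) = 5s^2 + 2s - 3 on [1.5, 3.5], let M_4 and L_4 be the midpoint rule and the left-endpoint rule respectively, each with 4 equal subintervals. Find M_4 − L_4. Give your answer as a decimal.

12.875

M_4 = 69.625.
L_4 = 56.75.
M_4 − L_4 = 12.875.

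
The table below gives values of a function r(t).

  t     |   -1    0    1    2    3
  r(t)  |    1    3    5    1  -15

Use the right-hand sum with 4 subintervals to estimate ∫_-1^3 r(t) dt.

-6

Δt = 1.
Sum = 1·[3 + 5 + 1 + (-15)] = -6.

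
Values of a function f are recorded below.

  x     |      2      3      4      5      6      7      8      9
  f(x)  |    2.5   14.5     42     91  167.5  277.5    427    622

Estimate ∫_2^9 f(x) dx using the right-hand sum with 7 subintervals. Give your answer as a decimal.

Δx = 1.
Sum = 1·[14.5 + 42 + 91 + 167.5 + 277.5 + 427 + 622] = 1641.5.

1641.5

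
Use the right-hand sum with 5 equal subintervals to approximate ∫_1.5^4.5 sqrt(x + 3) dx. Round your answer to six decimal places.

7.512698

Δx = (4.5 − 1.5)/5 = 0.6.
Right endpoints: 2.1, 2.7, 3.3, 3.9, 4.5.
f(2.1) ≈ 2.258318, f(2.7) ≈ 2.387467, f(3.3) ≈ 2.509980, f(3.9) ≈ 2.626785, f(4.5) ≈ 2.738613.
Sum = Δx · [f(2.1) + f(2.7) + f(3.3) + f(3.9) + f(4.5)].
Sum ≈ 7.512698.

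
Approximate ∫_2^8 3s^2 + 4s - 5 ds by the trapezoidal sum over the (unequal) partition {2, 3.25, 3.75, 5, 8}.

609.515625

Subinterval widths: 1.25, 0.5, 1.25, 3.
f(2) = 15, f(3.25) = 39.6875, f(3.75) = 52.1875, f(5) = 90, f(8) = 219.
On each subinterval the trapezoid contributes (Δs_i/2)·[f(s_{i-1}) + f(s_i)].
Sum = 609.515625.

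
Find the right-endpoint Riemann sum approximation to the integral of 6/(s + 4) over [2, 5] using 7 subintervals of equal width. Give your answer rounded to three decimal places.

Δs = (5 − 2)/7 = 3/7.
Right endpoints: 17/7, 20/7, 23/7, 26/7, 29/7, 32/7, 5.
f(17/7) = 14/15, f(20/7) = 0.875, f(23/7) = 14/17, f(26/7) = 7/9, f(29/7) = 14/19, f(32/7) = 0.7, f(5) = 2/3.
Sum = Δs · [f(17/7) + f(20/7) + f(23/7) + ...].
Sum ≈ 2.363.

2.363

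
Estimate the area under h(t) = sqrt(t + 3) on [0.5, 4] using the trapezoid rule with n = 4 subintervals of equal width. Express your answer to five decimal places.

7.97659

Δt = (4 − 0.5)/4 = 0.875.
h(0.5) ≈ 1.87083, h(1.375) ≈ 2.09165, h(2.25) ≈ 2.29129, h(3.125) ≈ 2.47487, h(4) ≈ 2.64575.
T_4 = (Δt/2)·[h(t_0) + 2h(t_1) + 2h(t_2) + 2h(t_3) + h(t_4)].
Sum ≈ 7.97659.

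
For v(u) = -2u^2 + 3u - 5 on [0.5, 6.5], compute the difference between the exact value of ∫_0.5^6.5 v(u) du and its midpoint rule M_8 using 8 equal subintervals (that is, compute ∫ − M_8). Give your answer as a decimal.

Exact integral: ∫_0.5^6.5 v(u) du = -150.
M_8 = -149.4375.
Error = -150 − (-149.4375) = -0.5625.

-0.5625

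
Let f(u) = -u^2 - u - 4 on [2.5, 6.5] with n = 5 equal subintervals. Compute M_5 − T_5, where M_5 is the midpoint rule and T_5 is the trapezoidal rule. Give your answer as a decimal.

0.64

M_5 = -120.12.
T_5 = -120.76.
M_5 − T_5 = 0.64.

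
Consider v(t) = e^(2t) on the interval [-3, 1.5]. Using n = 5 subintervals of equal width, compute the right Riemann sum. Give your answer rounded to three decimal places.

Δt = (1.5 − (-3))/5 = 0.9.
Right endpoints: -2.1, -1.2, -0.3, 0.6, 1.5.
v(-2.1) ≈ 0.015, v(-1.2) ≈ 0.091, v(-0.3) ≈ 0.549, v(0.6) ≈ 3.320, v(1.5) ≈ 20.086.
Sum = Δt · [v(-2.1) + v(-1.2) + v(-0.3) + v(0.6) + v(1.5)].
Sum ≈ 21.654.

21.654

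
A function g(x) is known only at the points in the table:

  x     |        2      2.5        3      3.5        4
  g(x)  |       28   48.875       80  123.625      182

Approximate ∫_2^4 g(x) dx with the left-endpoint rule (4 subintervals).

140.25

Δx = 0.5.
Sum = 0.5·[28 + 48.875 + 80 + 123.625] = 140.25.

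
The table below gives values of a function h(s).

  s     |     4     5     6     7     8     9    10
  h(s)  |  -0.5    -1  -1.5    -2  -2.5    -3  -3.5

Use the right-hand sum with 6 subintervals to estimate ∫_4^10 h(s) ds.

Δs = 1.
Sum = 1·[(-1) + (-1.5) + (-2) + (-2.5) + (-3) + (-3.5)] = -13.5.

-13.5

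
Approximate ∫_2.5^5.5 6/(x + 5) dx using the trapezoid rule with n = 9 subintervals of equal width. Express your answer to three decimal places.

Δx = (5.5 − 2.5)/9 = 1/3.
f(2.5) = 0.8, f(17/6) = 36/47, f(19/6) = 36/49, f(3.5) = 12/17, f(23/6) = 36/53, f(25/6) = 36/55, f(4.5) = 12/19, f(29/6) = 36/59, f(31/6) = 36/61, f(5.5) = 4/7.
T_9 = (Δx/2)·[f(x_0) + 2f(x_1) + ... + 2f(x_{8}) + f(x_9)].
Sum ≈ 2.019.

2.019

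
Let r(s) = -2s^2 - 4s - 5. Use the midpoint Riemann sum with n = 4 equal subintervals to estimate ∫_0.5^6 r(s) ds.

-241.18359375

Δs = (6 − 0.5)/4 = 1.375.
Midpoints: 1.1875, 2.5625, 3.9375, 5.3125.
r(1.1875) = -12.5703125, r(2.5625) = -28.3828125, r(3.9375) = -51.7578125, r(5.3125) = -82.6953125.
Sum = Δs · [r(1.1875) + r(2.5625) + r(3.9375) + r(5.3125)].
Sum = -241.18359375.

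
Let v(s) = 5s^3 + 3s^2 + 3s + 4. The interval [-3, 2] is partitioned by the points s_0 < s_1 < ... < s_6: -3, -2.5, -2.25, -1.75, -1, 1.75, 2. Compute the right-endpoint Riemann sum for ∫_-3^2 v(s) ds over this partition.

87.1484375

Subinterval widths: 0.5, 0.25, 0.5, 0.75, 2.75, 0.25.
Right endpoints: -2.5, -2.25, -1.75, -1, 1.75, 2.
v(-2.5) = -62.875, v(-2.25) = -44.515625, v(-1.75) = -18.859375, v(-1) = -1, v(1.75) = 45.234375, v(2) = 62.
Sum = Σ Δs_i · v(s_i).
Sum = 87.1484375.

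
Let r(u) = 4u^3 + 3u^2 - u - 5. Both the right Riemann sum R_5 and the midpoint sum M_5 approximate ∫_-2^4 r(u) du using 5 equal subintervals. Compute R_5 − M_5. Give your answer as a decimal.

R_5 = 488.4.
M_5 = 265.2.
R_5 − M_5 = 223.2.

223.2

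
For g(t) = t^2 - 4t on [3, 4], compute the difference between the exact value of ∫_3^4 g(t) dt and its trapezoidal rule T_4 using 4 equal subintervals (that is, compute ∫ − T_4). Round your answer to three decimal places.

Exact integral: ∫_3^4 g(t) dt ≈ -1.66667.
T_4 = -1.65625.
Error ≈ -1.66667 − (-1.65625) ≈ -0.010.

-0.010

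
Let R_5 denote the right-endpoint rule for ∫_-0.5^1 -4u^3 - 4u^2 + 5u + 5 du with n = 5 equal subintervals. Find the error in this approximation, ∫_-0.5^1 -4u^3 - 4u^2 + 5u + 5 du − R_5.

Exact integral: ∫_-0.5^1 f(u) du = 6.9375.
R_5 = 6.78.
Error = 6.9375 − 6.78 = 0.1575.

0.1575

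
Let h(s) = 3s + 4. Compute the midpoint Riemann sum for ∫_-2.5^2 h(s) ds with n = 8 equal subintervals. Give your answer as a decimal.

14.625

Δs = (2 − (-2.5))/8 = 0.5625.
Midpoints: -2.21875, -1.65625, -1.09375, -0.53125, 0.03125, 0.59375, 1.15625, 1.71875.
h(-2.21875) = -2.65625, h(-1.65625) = -0.96875, h(-1.09375) = 0.71875, h(-0.53125) = 2.40625, h(0.03125) = 4.09375, h(0.59375) = 5.78125, h(1.15625) = 7.46875, h(1.71875) = 9.15625.
Sum = Δs · [h(-2.21875) + h(-1.65625) + h(-1.09375) + ...].
Sum = 14.625.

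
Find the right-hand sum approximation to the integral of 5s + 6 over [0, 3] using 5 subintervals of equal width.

Δs = (3 − 0)/5 = 0.6.
Right endpoints: 0.6, 1.2, 1.8, 2.4, 3.
f(0.6) = 9, f(1.2) = 12, f(1.8) = 15, f(2.4) = 18, f(3) = 21.
Sum = Δs · [f(0.6) + f(1.2) + f(1.8) + f(2.4) + f(3)].
Sum = 45.

45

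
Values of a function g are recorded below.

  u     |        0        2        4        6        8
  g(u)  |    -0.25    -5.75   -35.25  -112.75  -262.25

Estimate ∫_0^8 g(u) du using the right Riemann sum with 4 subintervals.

-832

Δu = 2.
Sum = 2·[(-5.75) + (-35.25) + (-112.75) + (-262.25)] = -832.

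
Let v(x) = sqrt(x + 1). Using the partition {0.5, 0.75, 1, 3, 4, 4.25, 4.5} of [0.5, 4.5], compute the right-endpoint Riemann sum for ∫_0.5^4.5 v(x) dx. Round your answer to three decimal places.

8.079

Subinterval widths: 0.25, 0.25, 2, 1, 0.25, 0.25.
Right endpoints: 0.75, 1, 3, 4, 4.25, 4.5.
v(0.75) ≈ 1.323, v(1) ≈ 1.414, v(3) ≈ 2.000, v(4) ≈ 2.236, v(4.25) ≈ 2.291, v(4.5) ≈ 2.345.
Sum = Σ Δx_i · v(x_i).
Sum ≈ 8.079.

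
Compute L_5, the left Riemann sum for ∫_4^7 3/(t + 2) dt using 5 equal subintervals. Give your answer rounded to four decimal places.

Δt = (7 − 4)/5 = 0.6.
Left endpoints: 4, 4.6, 5.2, 5.8, 6.4.
f(4) = 0.5, f(4.6) = 5/11, f(5.2) = 5/12, f(5.8) = 5/13, f(6.4) = 5/14.
Sum = Δt · [f(4) + f(4.6) + f(5.2) + f(5.8) + f(6.4)].
Sum ≈ 1.2678.

1.2678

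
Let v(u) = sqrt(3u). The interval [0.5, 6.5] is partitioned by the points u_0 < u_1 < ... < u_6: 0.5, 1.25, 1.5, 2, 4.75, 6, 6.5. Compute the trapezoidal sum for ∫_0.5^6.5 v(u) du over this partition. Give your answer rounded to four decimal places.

Subinterval widths: 0.75, 0.25, 0.5, 2.75, 1.25, 0.5.
v(0.5) ≈ 1.2247, v(1.25) ≈ 1.9365, v(1.5) ≈ 2.1213, v(2) ≈ 2.4495, v(4.75) ≈ 3.7749, v(6) ≈ 4.2426, v(6.5) ≈ 4.4159.
On each subinterval the trapezoid contributes (Δu_i/2)·[v(u_{i-1}) + v(u_i)].
Sum ≈ 18.5696.

18.5696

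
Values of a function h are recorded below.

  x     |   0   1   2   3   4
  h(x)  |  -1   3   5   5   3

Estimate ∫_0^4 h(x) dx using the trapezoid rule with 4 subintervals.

Δx = 1.
T_4 = (1/2)·[(-1) + 2·3 + 2·5 + 2·5 + 3] = 14.

14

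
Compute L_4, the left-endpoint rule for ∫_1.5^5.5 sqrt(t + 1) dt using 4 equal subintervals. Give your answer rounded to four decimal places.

7.9185

Δt = (5.5 − 1.5)/4 = 1.
Left endpoints: 1.5, 2.5, 3.5, 4.5.
f(1.5) ≈ 1.5811, f(2.5) ≈ 1.8708, f(3.5) ≈ 2.1213, f(4.5) ≈ 2.3452.
Sum = Δt · [f(1.5) + f(2.5) + f(3.5) + f(4.5)].
Sum ≈ 7.9185.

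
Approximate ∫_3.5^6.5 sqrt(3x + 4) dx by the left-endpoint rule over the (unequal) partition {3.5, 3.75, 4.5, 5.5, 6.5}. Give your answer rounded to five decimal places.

12.59181

Subinterval widths: 0.25, 0.75, 1, 1.
Left endpoints: 3.5, 3.75, 4.5, 5.5.
f(3.5) ≈ 3.80789, f(3.75) ≈ 3.90512, f(4.5) ≈ 4.18330, f(5.5) ≈ 4.52769.
Sum = Σ Δx_i · f(x_i).
Sum ≈ 12.59181.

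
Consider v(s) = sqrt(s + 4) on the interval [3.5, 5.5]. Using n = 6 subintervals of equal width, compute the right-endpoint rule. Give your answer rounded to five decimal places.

Δs = (5.5 − 3.5)/6 = 1/3.
Right endpoints: 23/6, 25/6, 4.5, 29/6, 31/6, 5.5.
v(23/6) ≈ 2.79881, v(25/6) ≈ 2.85774, v(4.5) ≈ 2.91548, v(29/6) ≈ 2.97209, v(31/6) ≈ 3.02765, v(5.5) ≈ 3.08221.
Sum = Δs · [v(23/6) + v(25/6) + v(4.5) + ...].
Sum ≈ 5.88466.

5.88466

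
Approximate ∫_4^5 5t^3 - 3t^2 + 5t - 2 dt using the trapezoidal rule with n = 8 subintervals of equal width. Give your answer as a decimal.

Δt = (5 − 4)/8 = 0.125.
f(4) = 290, f(4.125) = 163085/512, f(4.25) = 348.890625, f(4.375) = 195151/512, f(4.5) = 415.375, f(4.625) = 231225/512, f(4.75) = 489.921875, f(4.875) = 271547/512, f(5) = 573.
T_8 = (Δt/2)·[f(t_0) + 2f(t_1) + ... + 2f(t_{7}) + f(t_8)].
Sum = 420.91796875.

420.91796875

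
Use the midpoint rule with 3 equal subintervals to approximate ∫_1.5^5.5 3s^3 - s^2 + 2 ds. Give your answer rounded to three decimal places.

618.093

Δs = (5.5 − 1.5)/3 = 4/3.
Midpoints: 13/6, 3.5, 29/6.
f(13/6) = 2003/72, f(3.5) = 118.375, f(29/6) = 317.375.
Sum = Δs · [f(13/6) + f(3.5) + f(29/6)].
Sum ≈ 618.093.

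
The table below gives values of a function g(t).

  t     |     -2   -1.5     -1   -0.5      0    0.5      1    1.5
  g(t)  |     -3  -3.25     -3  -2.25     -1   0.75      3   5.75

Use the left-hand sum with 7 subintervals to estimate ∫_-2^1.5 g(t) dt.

-4.375

Δt = 0.5.
Sum = 0.5·[(-3) + (-3.25) + (-3) + (-2.25) + (-1) + 0.75 + 3] = -4.375.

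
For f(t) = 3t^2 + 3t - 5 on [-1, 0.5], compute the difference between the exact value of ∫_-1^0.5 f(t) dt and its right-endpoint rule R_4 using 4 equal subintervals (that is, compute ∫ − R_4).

-0.52734375

Exact integral: ∫_-1^0.5 f(t) dt = -7.5.
R_4 = -6.97265625.
Error = -7.5 − (-6.97265625) = -0.52734375.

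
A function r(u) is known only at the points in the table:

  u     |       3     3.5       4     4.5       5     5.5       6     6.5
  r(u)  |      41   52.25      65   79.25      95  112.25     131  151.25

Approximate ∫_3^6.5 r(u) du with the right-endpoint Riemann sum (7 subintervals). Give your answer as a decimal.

343

Δu = 0.5.
Sum = 0.5·[52.25 + 65 + 79.25 + 95 + 112.25 + 131 + 151.25] = 343.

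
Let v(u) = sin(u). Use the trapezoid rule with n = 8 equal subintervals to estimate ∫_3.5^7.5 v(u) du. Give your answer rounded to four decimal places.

Δu = (7.5 − 3.5)/8 = 0.5.
v(3.5) ≈ -0.3508, v(4) ≈ -0.7568, v(4.5) ≈ -0.9775, v(5) ≈ -0.9589, v(5.5) ≈ -0.7055, v(6) ≈ -0.2794, v(6.5) ≈ 0.2151, v(7) ≈ 0.6570, v(7.5) ≈ 0.9380.
T_8 = (Δu/2)·[v(u_0) + 2v(u_1) + ... + 2v(u_{7}) + v(u_8)].
Sum ≈ -1.2562.

-1.2562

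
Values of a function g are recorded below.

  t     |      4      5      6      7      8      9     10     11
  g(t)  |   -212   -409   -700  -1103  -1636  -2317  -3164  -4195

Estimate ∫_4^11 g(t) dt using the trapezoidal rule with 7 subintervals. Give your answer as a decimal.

-11532.5

Δt = 1.
T_7 = (1/2)·[(-212) + 2·(-409) + 2·(-700) + 2·(-1103) + 2·(-1636) + 2·(-2317) + 2·(-3164) + (-4195)] = -11532.5.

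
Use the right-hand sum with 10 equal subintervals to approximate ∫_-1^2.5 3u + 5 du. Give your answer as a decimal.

Δu = (2.5 − (-1))/10 = 0.35.
Right endpoints: -0.65, -0.3, 0.05, 0.4, 0.75, 1.1, 1.45, 1.8, 2.15, 2.5.
f(-0.65) = 3.05, f(-0.3) = 4.1, f(0.05) = 5.15, f(0.4) = 6.2, f(0.75) = 7.25, f(1.1) = 8.3, f(1.45) = 9.35, f(1.8) = 10.4, f(2.15) = 11.45, f(2.5) = 12.5.
Sum = Δu · [f(-0.65) + f(-0.3) + f(0.05) + ...].
Sum = 27.2125.

27.2125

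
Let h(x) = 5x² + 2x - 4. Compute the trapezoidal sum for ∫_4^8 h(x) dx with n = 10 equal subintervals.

779.2

Δx = (8 − 4)/10 = 0.4.
h(4) = 84, h(4.4) = 101.6, h(4.8) = 120.8, h(5.2) = 141.6, h(5.6) = 164, h(6) = 188, h(6.4) = 213.6, h(6.8) = 240.8, h(7.2) = 269.6, h(7.6) = 300, h(8) = 332.
T_10 = (Δx/2)·[h(x_0) + 2h(x_1) + ... + 2h(x_{9}) + h(x_10)].
Sum = 779.2.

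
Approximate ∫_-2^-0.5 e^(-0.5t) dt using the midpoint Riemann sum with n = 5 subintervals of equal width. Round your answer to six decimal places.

2.865825

Δt = (-0.5 − (-2))/5 = 0.3.
Midpoints: -1.85, -1.55, -1.25, -0.95, -0.65.
f(-1.85) ≈ 2.521868, f(-1.55) ≈ 2.170592, f(-1.25) ≈ 1.868246, f(-0.95) ≈ 1.608014, f(-0.65) ≈ 1.384031.
Sum = Δt · [f(-1.85) + f(-1.55) + f(-1.25) + f(-0.95) + f(-0.65)].
Sum ≈ 2.865825.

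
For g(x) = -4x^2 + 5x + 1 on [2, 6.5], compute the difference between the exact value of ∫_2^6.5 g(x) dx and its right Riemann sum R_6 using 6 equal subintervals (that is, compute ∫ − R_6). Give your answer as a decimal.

Exact integral: ∫_2^6.5 g(x) dx = -255.375.
R_6 = -306.
Error = -255.375 − (-306) = 50.625.

50.625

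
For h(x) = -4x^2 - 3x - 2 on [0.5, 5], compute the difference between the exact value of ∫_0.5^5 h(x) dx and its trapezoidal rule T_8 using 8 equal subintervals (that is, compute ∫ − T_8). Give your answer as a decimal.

0.94921875

Exact integral: ∫_0.5^5 h(x) dx = -212.625.
T_8 = -213.57421875.
Error = -212.625 − (-213.57421875) = 0.94921875.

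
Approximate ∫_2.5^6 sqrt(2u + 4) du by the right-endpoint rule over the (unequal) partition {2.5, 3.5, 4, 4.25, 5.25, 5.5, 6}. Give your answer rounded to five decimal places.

Subinterval widths: 1, 0.5, 0.25, 1, 0.25, 0.5.
Right endpoints: 3.5, 4, 4.25, 5.25, 5.5, 6.
f(3.5) ≈ 3.31662, f(4) ≈ 3.46410, f(4.25) ≈ 3.53553, f(5.25) ≈ 3.80789, f(5.5) ≈ 3.87298, f(6) ≈ 4.00000.
Sum = Σ Δu_i · f(u_i).
Sum ≈ 12.70869.

12.70869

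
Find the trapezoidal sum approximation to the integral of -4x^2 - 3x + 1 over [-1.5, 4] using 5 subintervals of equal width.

-109.395

Δx = (4 − (-1.5))/5 = 1.1.
f(-1.5) = -3.5, f(-0.4) = 1.56, f(0.7) = -3.06, f(1.8) = -17.36, f(2.9) = -41.34, f(4) = -75.
T_5 = (Δx/2)·[f(x_0) + 2f(x_1) + ... + 2f(x_{4}) + f(x_5)].
Sum = -109.395.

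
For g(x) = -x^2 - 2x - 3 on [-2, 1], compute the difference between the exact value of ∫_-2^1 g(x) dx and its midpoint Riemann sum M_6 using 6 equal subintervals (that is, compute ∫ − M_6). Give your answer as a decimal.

-0.0625

Exact integral: ∫_-2^1 g(x) dx = -9.
M_6 = -8.9375.
Error = -9 − (-8.9375) = -0.0625.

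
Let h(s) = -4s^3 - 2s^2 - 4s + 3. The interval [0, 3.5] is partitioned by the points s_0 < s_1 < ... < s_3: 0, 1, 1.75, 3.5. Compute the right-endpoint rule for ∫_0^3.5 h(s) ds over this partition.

Subinterval widths: 1, 0.75, 1.75.
Right endpoints: 1, 1.75, 3.5.
h(1) = -7, h(1.75) = -31.5625, h(3.5) = -207.
Sum = Σ Δs_i · h(s_i).
Sum = -392.921875.

-392.921875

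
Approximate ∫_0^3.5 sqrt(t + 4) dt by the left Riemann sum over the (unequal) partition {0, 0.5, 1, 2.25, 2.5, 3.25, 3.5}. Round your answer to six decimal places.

8.066023

Subinterval widths: 0.5, 0.5, 1.25, 0.25, 0.75, 0.25.
Left endpoints: 0, 0.5, 1, 2.25, 2.5, 3.25.
f(0) ≈ 2.000000, f(0.5) ≈ 2.121320, f(1) ≈ 2.236068, f(2.25) ≈ 2.500000, f(2.5) ≈ 2.549510, f(3.25) ≈ 2.692582.
Sum = Σ Δt_i · f(t_i).
Sum ≈ 8.066023.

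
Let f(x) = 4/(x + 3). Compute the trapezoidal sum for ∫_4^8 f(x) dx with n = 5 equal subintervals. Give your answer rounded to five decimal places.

1.81053

Δx = (8 − 4)/5 = 0.8.
f(4) = 4/7, f(4.8) = 20/39, f(5.6) = 20/43, f(6.4) = 20/47, f(7.2) = 20/51, f(8) = 4/11.
T_5 = (Δx/2)·[f(x_0) + 2f(x_1) + ... + 2f(x_{4}) + f(x_5)].
Sum ≈ 1.81053.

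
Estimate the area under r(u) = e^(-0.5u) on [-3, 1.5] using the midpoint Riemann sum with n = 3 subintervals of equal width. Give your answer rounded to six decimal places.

Δu = (1.5 − (-3))/3 = 1.5.
Midpoints: -2.25, -0.75, 0.75.
r(-2.25) ≈ 3.080217, r(-0.75) ≈ 1.454991, r(0.75) ≈ 0.687289.
Sum = Δu · [r(-2.25) + r(-0.75) + r(0.75)].
Sum ≈ 7.833746.

7.833746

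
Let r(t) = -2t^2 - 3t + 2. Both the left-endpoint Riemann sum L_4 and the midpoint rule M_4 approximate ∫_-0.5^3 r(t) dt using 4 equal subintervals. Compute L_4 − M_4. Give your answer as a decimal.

10.91015625

L_4 = -12.8515625.
M_4 = -23.76171875.
L_4 − M_4 = 10.91015625.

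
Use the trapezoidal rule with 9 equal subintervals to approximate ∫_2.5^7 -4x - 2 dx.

Δx = (7 − 2.5)/9 = 0.5.
f(2.5) = -12, f(3) = -14, f(3.5) = -16, f(4) = -18, f(4.5) = -20, f(5) = -22, f(5.5) = -24, f(6) = -26, f(6.5) = -28, f(7) = -30.
T_9 = (Δx/2)·[f(x_0) + 2f(x_1) + ... + 2f(x_{8}) + f(x_9)].
Sum = -94.5.

-94.5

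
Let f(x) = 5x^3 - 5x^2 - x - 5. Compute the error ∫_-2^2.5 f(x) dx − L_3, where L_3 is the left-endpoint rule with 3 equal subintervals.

Exact integral: ∫_-2^2.5 f(x) dx = -34.171875.
L_3 = -113.0625.
Error = -34.171875 − (-113.0625) = 78.890625.

78.890625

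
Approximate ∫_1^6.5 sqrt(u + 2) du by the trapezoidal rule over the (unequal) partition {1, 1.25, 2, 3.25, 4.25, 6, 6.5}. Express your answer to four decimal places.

Subinterval widths: 0.25, 0.75, 1.25, 1, 1.75, 0.5.
f(1) ≈ 1.7321, f(1.25) ≈ 1.8028, f(2) ≈ 2.0000, f(3.25) ≈ 2.2913, f(4.25) ≈ 2.5000, f(6) ≈ 2.8284, f(6.5) ≈ 2.9155.
On each subinterval the trapezoid contributes (Δu_i/2)·[f(u_{i-1}) + f(u_i)].
Sum ≈ 13.0439.

13.0439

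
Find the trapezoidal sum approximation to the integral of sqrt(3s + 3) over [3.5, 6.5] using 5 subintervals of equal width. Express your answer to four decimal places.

Δs = (6.5 − 3.5)/5 = 0.6.
f(3.5) ≈ 3.6742, f(4.1) ≈ 3.9115, f(4.7) ≈ 4.1352, f(5.3) ≈ 4.3474, f(5.9) ≈ 4.5497, f(6.5) ≈ 4.7434.
T_5 = (Δs/2)·[f(s_0) + 2f(s_1) + ... + 2f(s_{4}) + f(s_5)].
Sum ≈ 12.6916.

12.6916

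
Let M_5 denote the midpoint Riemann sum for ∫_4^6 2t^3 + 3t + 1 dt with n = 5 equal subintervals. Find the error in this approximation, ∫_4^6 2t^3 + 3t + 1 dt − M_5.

Exact integral: ∫_4^6 f(t) dt = 552.
M_5 = 551.2.
Error = 552 − 551.2 = 0.8.

0.8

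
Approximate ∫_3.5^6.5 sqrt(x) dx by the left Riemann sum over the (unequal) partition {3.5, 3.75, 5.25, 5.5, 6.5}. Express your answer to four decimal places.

6.2905

Subinterval widths: 0.25, 1.5, 0.25, 1.
Left endpoints: 3.5, 3.75, 5.25, 5.5.
f(3.5) ≈ 1.8708, f(3.75) ≈ 1.9365, f(5.25) ≈ 2.2913, f(5.5) ≈ 2.3452.
Sum = Σ Δx_i · f(x_i).
Sum ≈ 6.2905.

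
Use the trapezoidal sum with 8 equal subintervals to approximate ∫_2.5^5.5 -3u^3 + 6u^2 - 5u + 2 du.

-411.609375

Δu = (5.5 − 2.5)/8 = 0.375.
f(2.5) = -19.875, f(2.875) = -17445/512, f(3.25) = -53.859375, f(3.625) = -41055/512, f(4) = -114, f(4.375) = -80001/512, f(4.75) = -207.890625, f(5.125) = -138171/512, f(5.5) = -343.125.
T_8 = (Δu/2)·[f(u_0) + 2f(u_1) + ... + 2f(u_{7}) + f(u_8)].
Sum = -411.609375.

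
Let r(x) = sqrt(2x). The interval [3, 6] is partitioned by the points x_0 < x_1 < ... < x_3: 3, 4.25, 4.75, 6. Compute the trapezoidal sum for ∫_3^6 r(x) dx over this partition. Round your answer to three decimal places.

8.944

Subinterval widths: 1.25, 0.5, 1.25.
r(3) ≈ 2.449, r(4.25) ≈ 2.915, r(4.75) ≈ 3.082, r(6) ≈ 3.464.
On each subinterval the trapezoid contributes (Δx_i/2)·[r(x_{i-1}) + r(x_i)].
Sum ≈ 8.944.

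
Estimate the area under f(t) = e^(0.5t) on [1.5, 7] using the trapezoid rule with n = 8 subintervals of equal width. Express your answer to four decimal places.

Δt = (7 − 1.5)/8 = 0.6875.
f(1.5) ≈ 2.1170, f(2.1875) ≈ 2.9854, f(2.875) ≈ 4.2102, f(3.5625) ≈ 5.9373, f(4.25) ≈ 8.3729, f(4.9375) ≈ 11.8077, f(5.625) ≈ 16.6515, f(6.3125) ≈ 23.4824, f(7) ≈ 33.1155.
T_8 = (Δt/2)·[f(t_0) + 2f(t_1) + ... + 2f(t_{7}) + f(t_8)].
Sum ≈ 62.6062.

62.6062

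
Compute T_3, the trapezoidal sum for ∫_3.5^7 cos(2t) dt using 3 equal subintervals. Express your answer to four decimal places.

0.0832

Δt = (7 − 3.5)/3 = 7/6.
f(3.5) ≈ 0.7539, f(14/3) ≈ -0.9958, f(35/6) ≈ 0.6218, f(7) ≈ 0.1367.
T_3 = (Δt/2)·[f(t_0) + 2f(t_1) + 2f(t_2) + f(t_3)].
Sum ≈ 0.0832.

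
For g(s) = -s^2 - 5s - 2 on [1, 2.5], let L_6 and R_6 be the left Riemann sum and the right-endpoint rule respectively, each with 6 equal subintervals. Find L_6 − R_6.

L_6 = -19.421875.
R_6 = -22.609375.
L_6 − R_6 = 3.1875.

3.1875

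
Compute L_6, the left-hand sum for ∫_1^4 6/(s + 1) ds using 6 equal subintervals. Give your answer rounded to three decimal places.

5.974

Δs = (4 − 1)/6 = 0.5.
Left endpoints: 1, 1.5, 2, 2.5, 3, 3.5.
f(1) = 3, f(1.5) = 2.4, f(2) = 2, f(2.5) = 12/7, f(3) = 1.5, f(3.5) = 4/3.
Sum = Δs · [f(1) + f(1.5) + f(2) + ...].
Sum ≈ 5.974.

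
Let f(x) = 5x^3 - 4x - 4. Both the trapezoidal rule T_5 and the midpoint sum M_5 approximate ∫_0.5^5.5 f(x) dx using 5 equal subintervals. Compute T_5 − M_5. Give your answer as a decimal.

T_5 = 1101.25.
M_5 = 1045.
T_5 − M_5 = 56.25.

56.25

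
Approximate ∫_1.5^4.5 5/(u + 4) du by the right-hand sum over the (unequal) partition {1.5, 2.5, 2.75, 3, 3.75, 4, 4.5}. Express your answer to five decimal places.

Subinterval widths: 1, 0.25, 0.25, 0.75, 0.25, 0.5.
Right endpoints: 2.5, 2.75, 3, 3.75, 4, 4.5.
f(2.5) = 10/13, f(2.75) = 20/27, f(3) = 5/7, f(3.75) = 20/31, f(4) = 0.625, f(4.5) = 10/17.
Sum = Σ Δu_i · f(u_i).
Sum ≈ 2.06723.

2.06723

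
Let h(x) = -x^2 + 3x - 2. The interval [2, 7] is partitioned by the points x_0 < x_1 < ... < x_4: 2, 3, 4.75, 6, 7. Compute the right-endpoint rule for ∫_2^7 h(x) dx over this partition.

-75.046875

Subinterval widths: 1, 1.75, 1.25, 1.
Right endpoints: 3, 4.75, 6, 7.
h(3) = -2, h(4.75) = -10.3125, h(6) = -20, h(7) = -30.
Sum = Σ Δx_i · h(x_i).
Sum = -75.046875.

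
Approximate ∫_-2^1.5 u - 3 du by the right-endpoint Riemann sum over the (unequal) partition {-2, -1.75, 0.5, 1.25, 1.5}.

Subinterval widths: 0.25, 2.25, 0.75, 0.25.
Right endpoints: -1.75, 0.5, 1.25, 1.5.
f(-1.75) = -4.75, f(0.5) = -2.5, f(1.25) = -1.75, f(1.5) = -1.5.
Sum = Σ Δu_i · f(u_i).
Sum = -8.5.

-8.5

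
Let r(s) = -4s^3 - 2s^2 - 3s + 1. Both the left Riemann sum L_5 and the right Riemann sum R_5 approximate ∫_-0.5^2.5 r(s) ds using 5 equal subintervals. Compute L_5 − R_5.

L_5 = -32.82.
R_5 = -83.22.
L_5 − R_5 = 50.4.

50.4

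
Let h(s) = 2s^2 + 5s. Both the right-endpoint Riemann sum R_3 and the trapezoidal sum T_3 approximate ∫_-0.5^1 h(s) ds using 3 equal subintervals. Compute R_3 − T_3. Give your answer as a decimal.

R_3 = 5.
T_3 = 2.75.
R_3 − T_3 = 2.25.

2.25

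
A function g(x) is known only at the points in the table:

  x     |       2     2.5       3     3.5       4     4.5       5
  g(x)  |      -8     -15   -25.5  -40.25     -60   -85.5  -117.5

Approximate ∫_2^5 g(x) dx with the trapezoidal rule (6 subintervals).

Δx = 0.5.
T_6 = (0.5/2)·[(-8) + 2·(-15) + 2·(-25.5) + 2·(-40.25) + 2·(-60) + 2·(-85.5) + (-117.5)] = -144.5.

-144.5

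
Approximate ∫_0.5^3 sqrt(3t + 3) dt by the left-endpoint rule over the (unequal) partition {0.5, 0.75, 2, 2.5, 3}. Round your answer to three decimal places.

6.515

Subinterval widths: 0.25, 1.25, 0.5, 0.5.
Left endpoints: 0.5, 0.75, 2, 2.5.
f(0.5) ≈ 2.121, f(0.75) ≈ 2.291, f(2) ≈ 3.000, f(2.5) ≈ 3.240.
Sum = Σ Δt_i · f(t_i).
Sum ≈ 6.515.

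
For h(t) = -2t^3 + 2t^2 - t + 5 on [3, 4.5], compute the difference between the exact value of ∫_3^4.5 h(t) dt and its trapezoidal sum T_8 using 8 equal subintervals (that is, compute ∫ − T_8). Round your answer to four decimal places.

0.1802

Exact integral: ∫_3^4.5 h(t) dt = -119.90625.
T_8 ≈ -120.086426.
Error ≈ -119.90625 − (-120.086426) ≈ 0.1802.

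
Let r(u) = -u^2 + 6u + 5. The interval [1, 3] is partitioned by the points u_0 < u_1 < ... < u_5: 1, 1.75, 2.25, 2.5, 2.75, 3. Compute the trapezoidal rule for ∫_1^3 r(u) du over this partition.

25.234375

Subinterval widths: 0.75, 0.5, 0.25, 0.25, 0.25.
r(1) = 10, r(1.75) = 12.4375, r(2.25) = 13.4375, r(2.5) = 13.75, r(2.75) = 13.9375, r(3) = 14.
On each subinterval the trapezoid contributes (Δu_i/2)·[r(u_{i-1}) + r(u_i)].
Sum = 25.234375.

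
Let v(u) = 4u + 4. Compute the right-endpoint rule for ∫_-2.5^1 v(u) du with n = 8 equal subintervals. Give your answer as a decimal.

Δu = (1 − (-2.5))/8 = 0.4375.
Right endpoints: -2.0625, -1.625, -1.1875, -0.75, -0.3125, 0.125, 0.5625, 1.
v(-2.0625) = -4.25, v(-1.625) = -2.5, v(-1.1875) = -0.75, v(-0.75) = 1, v(-0.3125) = 2.75, v(0.125) = 4.5, v(0.5625) = 6.25, v(1) = 8.
Sum = Δu · [v(-2.0625) + v(-1.625) + v(-1.1875) + ...].
Sum = 6.5625.

6.5625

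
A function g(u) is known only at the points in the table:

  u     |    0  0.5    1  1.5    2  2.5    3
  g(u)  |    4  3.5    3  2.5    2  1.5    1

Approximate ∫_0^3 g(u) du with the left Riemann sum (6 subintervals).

8.25

Δu = 0.5.
Sum = 0.5·[4 + 3.5 + 3 + 2.5 + 2 + 1.5] = 8.25.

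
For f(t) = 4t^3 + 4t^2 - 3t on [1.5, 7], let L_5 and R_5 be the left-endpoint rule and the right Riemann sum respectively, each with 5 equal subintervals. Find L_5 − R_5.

-1681.9

L_5 = 1998.7.
R_5 = 3680.6.
L_5 − R_5 = -1681.9.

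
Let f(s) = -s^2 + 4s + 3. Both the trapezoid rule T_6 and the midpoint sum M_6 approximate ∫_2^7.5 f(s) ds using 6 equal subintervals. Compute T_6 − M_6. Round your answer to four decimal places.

-1.1554

T_6 ≈ -17.728588.
M_6 ≈ -16.573206.
T_6 − M_6 ≈ -1.1554.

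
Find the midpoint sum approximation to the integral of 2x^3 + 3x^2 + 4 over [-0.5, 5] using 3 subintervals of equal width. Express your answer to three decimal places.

Δx = (5 − (-0.5))/3 = 11/6.
Midpoints: 5/12, 2.25, 49/12.
f(5/12) = 4031/864, f(2.25) = 41.96875, f(49/12) = 164323/864.
Sum = Δx · [f(5/12) + f(2.25) + f(49/12)].
Sum ≈ 434.175.

434.175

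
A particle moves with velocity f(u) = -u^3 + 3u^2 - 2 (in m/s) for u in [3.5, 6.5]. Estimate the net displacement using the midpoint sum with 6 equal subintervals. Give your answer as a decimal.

Δu = (6.5 − 3.5)/6 = 0.5.
Midpoints: 3.75, 4.25, 4.75, 5.25, 5.75, 6.25.
f(3.75) = -12.546875, f(4.25) = -24.578125, f(4.75) = -41.484375, f(5.25) = -64.015625, f(5.75) = -92.921875, f(6.25) = -128.953125.
Sum = Δu · [f(3.75) + f(4.25) + f(4.75) + ...].
Sum = -182.25.

-182.25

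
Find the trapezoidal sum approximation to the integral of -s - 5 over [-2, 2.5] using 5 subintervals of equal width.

-23.625

Δs = (2.5 − (-2))/5 = 0.9.
f(-2) = -3, f(-1.1) = -3.9, f(-0.2) = -4.8, f(0.7) = -5.7, f(1.6) = -6.6, f(2.5) = -7.5.
T_5 = (Δs/2)·[f(s_0) + 2f(s_1) + ... + 2f(s_{4}) + f(s_5)].
Sum = -23.625.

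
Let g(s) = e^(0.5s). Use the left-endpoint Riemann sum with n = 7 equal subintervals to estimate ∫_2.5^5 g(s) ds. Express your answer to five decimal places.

Δs = (5 − 2.5)/7 = 5/14.
Left endpoints: 2.5, 20/7, 45/14, 25/7, 55/14, 30/7, 65/14.
g(2.5) ≈ 3.49034, g(20/7) ≈ 4.17273, g(45/14) ≈ 4.98854, g(25/7) ≈ 5.96384, g(55/14) ≈ 7.12982, g(30/7) ≈ 8.52376, g(65/14) ≈ 10.19022.
Sum = Δs · [g(2.5) + g(20/7) + g(45/14) + ...].
Sum ≈ 15.87830.

15.87830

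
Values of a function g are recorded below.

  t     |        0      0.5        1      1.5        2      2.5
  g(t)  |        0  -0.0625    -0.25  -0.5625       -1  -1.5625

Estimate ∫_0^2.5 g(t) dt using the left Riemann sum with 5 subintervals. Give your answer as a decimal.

-0.9375

Δt = 0.5.
Sum = 0.5·[0 + (-0.0625) + (-0.25) + (-0.5625) + (-1)] = -0.9375.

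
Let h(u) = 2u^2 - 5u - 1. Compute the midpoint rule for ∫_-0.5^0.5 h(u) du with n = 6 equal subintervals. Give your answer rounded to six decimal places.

-0.837963

Δu = (0.5 − (-0.5))/6 = 1/6.
Midpoints: -5/12, -0.25, -1/12, 1/12, 0.25, 5/12.
h(-5/12) = 103/72, h(-0.25) = 0.375, h(-1/12) = -41/72, h(1/12) = -101/72, h(0.25) = -2.125, h(5/12) = -197/72.
Sum = Δu · [h(-5/12) + h(-0.25) + h(-1/12) + ...].
Sum ≈ -0.837963.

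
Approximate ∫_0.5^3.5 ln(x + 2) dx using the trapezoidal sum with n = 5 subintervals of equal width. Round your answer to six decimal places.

4.078863

Δx = (3.5 − 0.5)/5 = 0.6.
f(0.5) ≈ 0.916291, f(1.1) ≈ 1.131402, f(1.7) ≈ 1.308333, f(2.3) ≈ 1.458615, f(2.9) ≈ 1.589235, f(3.5) ≈ 1.704748.
T_5 = (Δx/2)·[f(x_0) + 2f(x_1) + ... + 2f(x_{4}) + f(x_5)].
Sum ≈ 4.078863.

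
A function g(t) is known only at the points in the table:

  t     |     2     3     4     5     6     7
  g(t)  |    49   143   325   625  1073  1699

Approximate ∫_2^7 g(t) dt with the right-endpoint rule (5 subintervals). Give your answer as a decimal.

3865

Δt = 1.
Sum = 1·[143 + 325 + 625 + 1073 + 1699] = 3865.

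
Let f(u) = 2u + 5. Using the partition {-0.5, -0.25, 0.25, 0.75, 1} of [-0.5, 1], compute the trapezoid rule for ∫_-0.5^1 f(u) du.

8.25

Subinterval widths: 0.25, 0.5, 0.5, 0.25.
f(-0.5) = 4, f(-0.25) = 4.5, f(0.25) = 5.5, f(0.75) = 6.5, f(1) = 7.
On each subinterval the trapezoid contributes (Δu_i/2)·[f(u_{i-1}) + f(u_i)].
Sum = 8.25.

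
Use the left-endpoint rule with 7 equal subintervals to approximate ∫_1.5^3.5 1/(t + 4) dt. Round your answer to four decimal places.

Δt = (3.5 − 1.5)/7 = 2/7.
Left endpoints: 1.5, 25/14, 29/14, 33/14, 37/14, 41/14, 45/14.
f(1.5) = 2/11, f(25/14) = 14/81, f(29/14) = 14/85, f(33/14) = 14/89, f(37/14) = 14/93, f(41/14) = 14/97, f(45/14) = 14/101.
Sum = Δt · [f(1.5) + f(25/14) + f(29/14) + ...].
Sum ≈ 0.3172.

0.3172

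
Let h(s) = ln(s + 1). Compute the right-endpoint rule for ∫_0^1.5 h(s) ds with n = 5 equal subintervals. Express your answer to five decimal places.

Δs = (1.5 − 0)/5 = 0.3.
Right endpoints: 0.3, 0.6, 0.9, 1.2, 1.5.
h(0.3) ≈ 0.26236, h(0.6) ≈ 0.47000, h(0.9) ≈ 0.64185, h(1.2) ≈ 0.78846, h(1.5) ≈ 0.91629.
Sum = Δs · [h(0.3) + h(0.6) + h(0.9) + h(1.2) + h(1.5)].
Sum ≈ 0.92369.

0.92369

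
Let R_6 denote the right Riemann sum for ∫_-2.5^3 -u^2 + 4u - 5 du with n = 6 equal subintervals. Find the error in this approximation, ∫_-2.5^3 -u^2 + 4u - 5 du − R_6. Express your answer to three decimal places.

-8.053

Exact integral: ∫_-2.5^3 f(u) du ≈ -36.20833.
R_6 ≈ -28.15567.
Error ≈ -36.20833 − (-28.15567) ≈ -8.053.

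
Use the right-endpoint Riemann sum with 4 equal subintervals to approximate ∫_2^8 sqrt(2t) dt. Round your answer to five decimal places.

20.12037

Δt = (8 − 2)/4 = 1.5.
Right endpoints: 3.5, 5, 6.5, 8.
f(3.5) ≈ 2.64575, f(5) ≈ 3.16228, f(6.5) ≈ 3.60555, f(8) ≈ 4.00000.
Sum = Δt · [f(3.5) + f(5) + f(6.5) + f(8)].
Sum ≈ 20.12037.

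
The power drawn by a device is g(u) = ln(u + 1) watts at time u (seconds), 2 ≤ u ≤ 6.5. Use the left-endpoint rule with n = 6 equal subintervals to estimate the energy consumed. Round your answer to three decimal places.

6.963

Δu = (6.5 − 2)/6 = 0.75.
Left endpoints: 2, 2.75, 3.5, 4.25, 5, 5.75.
g(2) ≈ 1.099, g(2.75) ≈ 1.322, g(3.5) ≈ 1.504, g(4.25) ≈ 1.658, g(5) ≈ 1.792, g(5.75) ≈ 1.910.
Sum = Δu · [g(2) + g(2.75) + g(3.5) + ...].
Sum ≈ 6.963.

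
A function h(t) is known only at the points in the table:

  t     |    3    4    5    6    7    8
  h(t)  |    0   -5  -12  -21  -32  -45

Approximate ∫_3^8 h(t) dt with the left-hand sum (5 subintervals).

-70

Δt = 1.
Sum = 1·[0 + (-5) + (-12) + (-21) + (-32)] = -70.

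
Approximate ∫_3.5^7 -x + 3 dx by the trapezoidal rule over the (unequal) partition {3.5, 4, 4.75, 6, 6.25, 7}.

Subinterval widths: 0.5, 0.75, 1.25, 0.25, 0.75.
f(3.5) = -0.5, f(4) = -1, f(4.75) = -1.75, f(6) = -3, f(6.25) = -3.25, f(7) = -4.
On each subinterval the trapezoid contributes (Δx_i/2)·[f(x_{i-1}) + f(x_i)].
Sum = -7.875.

-7.875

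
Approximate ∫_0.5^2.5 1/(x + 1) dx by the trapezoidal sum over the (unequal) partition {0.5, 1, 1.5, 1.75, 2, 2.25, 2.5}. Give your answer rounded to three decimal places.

Subinterval widths: 0.5, 0.5, 0.25, 0.25, 0.25, 0.25.
f(0.5) = 2/3, f(1) = 0.5, f(1.5) = 0.4, f(1.75) = 4/11, f(2) = 1/3, f(2.25) = 4/13, f(2.5) = 2/7.
On each subinterval the trapezoid contributes (Δx_i/2)·[f(x_{i-1}) + f(x_i)].
Sum ≈ 0.854.

0.854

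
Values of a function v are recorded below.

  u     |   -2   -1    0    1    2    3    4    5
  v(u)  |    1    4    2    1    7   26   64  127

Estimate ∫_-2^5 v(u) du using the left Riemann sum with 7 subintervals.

105

Δu = 1.
Sum = 1·[1 + 4 + 2 + 1 + 7 + 26 + 64] = 105.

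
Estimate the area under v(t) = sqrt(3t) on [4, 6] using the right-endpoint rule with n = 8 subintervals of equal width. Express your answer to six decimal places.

Δt = (6 − 4)/8 = 0.25.
Right endpoints: 4.25, 4.5, 4.75, 5, 5.25, 5.5, 5.75, 6.
v(4.25) ≈ 3.570714, v(4.5) ≈ 3.674235, v(4.75) ≈ 3.774917, v(5) ≈ 3.872983, v(5.25) ≈ 3.968627, v(5.5) ≈ 4.062019, v(5.75) ≈ 4.153312, v(6) ≈ 4.242641.
Sum = Δt · [v(4.25) + v(4.5) + v(4.75) + ...].
Sum ≈ 7.829862.

7.829862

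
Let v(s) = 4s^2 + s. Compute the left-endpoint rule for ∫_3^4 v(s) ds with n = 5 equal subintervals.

Δs = (4 − 3)/5 = 0.2.
Left endpoints: 3, 3.2, 3.4, 3.6, 3.8.
v(3) = 39, v(3.2) = 44.16, v(3.4) = 49.64, v(3.6) = 55.44, v(3.8) = 61.56.
Sum = Δs · [v(3) + v(3.2) + v(3.4) + v(3.6) + v(3.8)].
Sum = 49.96.

49.96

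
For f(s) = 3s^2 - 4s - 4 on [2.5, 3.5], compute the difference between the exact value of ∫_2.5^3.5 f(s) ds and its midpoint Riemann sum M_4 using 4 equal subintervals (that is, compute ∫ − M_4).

0.015625

Exact integral: ∫_2.5^3.5 f(s) ds = 11.25.
M_4 = 11.234375.
Error = 11.25 − 11.234375 = 0.015625.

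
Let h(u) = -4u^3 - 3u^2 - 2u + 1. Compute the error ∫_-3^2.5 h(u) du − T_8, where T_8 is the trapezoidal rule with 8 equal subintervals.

Exact integral: ∫_-3^2.5 h(u) du = 7.5625.
T_8 = 7.5625.
Error = 7.5625 − 7.5625 = 0.

0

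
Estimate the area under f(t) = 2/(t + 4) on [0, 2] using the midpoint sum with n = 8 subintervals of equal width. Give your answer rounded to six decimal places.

0.810750

Δt = (2 − 0)/8 = 0.25.
Midpoints: 0.125, 0.375, 0.625, 0.875, 1.125, 1.375, 1.625, 1.875.
f(0.125) = 16/33, f(0.375) = 16/35, f(0.625) = 16/37, f(0.875) = 16/39, f(1.125) = 16/41, f(1.375) = 16/43, f(1.625) = 16/45, f(1.875) = 16/47.
Sum = Δt · [f(0.125) + f(0.375) + f(0.625) + ...].
Sum ≈ 0.810750.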